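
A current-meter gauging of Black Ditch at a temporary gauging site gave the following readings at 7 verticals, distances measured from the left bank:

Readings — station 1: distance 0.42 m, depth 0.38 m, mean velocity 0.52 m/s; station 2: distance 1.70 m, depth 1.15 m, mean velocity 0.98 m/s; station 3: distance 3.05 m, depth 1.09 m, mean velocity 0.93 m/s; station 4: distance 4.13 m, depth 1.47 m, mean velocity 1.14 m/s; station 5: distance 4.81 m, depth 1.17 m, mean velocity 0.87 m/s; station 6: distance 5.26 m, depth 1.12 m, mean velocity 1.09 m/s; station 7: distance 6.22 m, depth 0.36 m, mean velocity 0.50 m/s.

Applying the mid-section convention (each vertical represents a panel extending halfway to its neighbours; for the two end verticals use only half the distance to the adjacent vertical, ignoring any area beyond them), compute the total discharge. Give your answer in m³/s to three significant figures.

w_1 = (1.70 − 0.42)/2 = 0.64 m; q_1 = 0.52 × 0.38 × 0.64 = 0.1265 m³/s
w_2 = (3.05 − 0.42)/2 = 1.315 m; q_2 = 0.98 × 1.15 × 1.315 = 1.482 m³/s
w_3 = (4.13 − 1.70)/2 = 1.215 m; q_3 = 0.93 × 1.09 × 1.215 = 1.232 m³/s
w_4 = (4.81 − 3.05)/2 = 0.88 m; q_4 = 1.14 × 1.47 × 0.88 = 1.475 m³/s
w_5 = (5.26 − 4.13)/2 = 0.565 m; q_5 = 0.87 × 1.17 × 0.565 = 0.5751 m³/s
w_6 = (6.22 − 4.81)/2 = 0.705 m; q_6 = 1.09 × 1.12 × 0.705 = 0.8607 m³/s
w_7 = (6.22 − 5.26)/2 = 0.48 m; q_7 = 0.50 × 0.36 × 0.48 = 0.08640 m³/s
Q = Σ qᵢ = 5.837 m³/s

5.84 m³/s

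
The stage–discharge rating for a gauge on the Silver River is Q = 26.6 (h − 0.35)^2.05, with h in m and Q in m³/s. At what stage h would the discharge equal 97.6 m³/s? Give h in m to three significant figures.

2.24 m

h − h₀ = (Q/C)^(1/b) = (97.6/26.6)^(1/2.05) = 1.885 m
h = 0.35 + 1.885 = 2.235 m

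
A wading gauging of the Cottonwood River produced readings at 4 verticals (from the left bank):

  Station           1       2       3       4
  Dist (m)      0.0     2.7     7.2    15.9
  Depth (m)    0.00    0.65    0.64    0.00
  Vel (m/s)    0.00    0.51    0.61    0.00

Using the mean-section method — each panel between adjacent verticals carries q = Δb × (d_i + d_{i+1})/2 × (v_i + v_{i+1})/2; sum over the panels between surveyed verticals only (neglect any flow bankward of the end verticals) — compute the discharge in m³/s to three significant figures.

2.70 m³/s

Panel 1-2: Δb = 2.7 m, d̄ = (0.00+0.65)/2 = 0.325, v̄ = (0.00+0.51)/2 = 0.255 → q = 2.7×0.325×0.255 = 0.2238 m³/s
Panel 2-3: Δb = 4.5 m, d̄ = (0.65+0.64)/2 = 0.645, v̄ = (0.51+0.61)/2 = 0.56 → q = 4.5×0.645×0.56 = 1.625 m³/s
Panel 3-4: Δb = 8.7 m, d̄ = (0.64+0.00)/2 = 0.32, v̄ = (0.61+0.00)/2 = 0.305 → q = 8.7×0.32×0.305 = 0.8491 m³/s
Q = Σ q = 2.698 m³/s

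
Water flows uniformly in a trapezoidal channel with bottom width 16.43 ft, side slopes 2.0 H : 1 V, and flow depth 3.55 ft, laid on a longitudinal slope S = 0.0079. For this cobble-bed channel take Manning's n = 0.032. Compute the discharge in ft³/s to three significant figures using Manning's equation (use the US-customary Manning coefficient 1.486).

A = (b + z·y)·y = (16.43 + 2.0×3.55)×3.55 = 83.53 ft²
P = b + 2y√(1+z²) = 16.43 + 2×3.55×√(1+2.0²) = 32.31 ft
R = A/P = 83.53/32.31 = 2.586 ft
Q = (1.486/n)·A·R^(2/3)·S^(1/2) = (1.486/0.032) × 83.53 × 2.586^(2/3) × 0.0079^(1/2) = 649.5 ft³/s

649 ft³/s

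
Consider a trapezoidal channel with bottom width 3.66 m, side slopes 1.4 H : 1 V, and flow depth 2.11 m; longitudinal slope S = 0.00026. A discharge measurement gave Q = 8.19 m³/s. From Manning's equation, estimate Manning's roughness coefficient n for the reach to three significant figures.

A = (b + z·y)·y = (3.66 + 1.4×2.11)×2.11 = 13.96 m²
P = b + 2y√(1+z²) = 3.66 + 2×2.11×√(1+1.4²) = 10.92 m
R = A/P = 13.96/10.92 = 1.278 m
n = (1/Q)·A·R^(2/3)·S^(1/2) = (1/8.19) × 13.96 × 1.178 × 0.01612 = 0.03236

0.0324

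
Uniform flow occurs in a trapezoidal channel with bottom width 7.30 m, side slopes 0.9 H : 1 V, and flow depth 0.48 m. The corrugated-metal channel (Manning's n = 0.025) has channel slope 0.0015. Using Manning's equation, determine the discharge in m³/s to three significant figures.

A = (b + z·y)·y = (7.30 + 0.9×0.48)×0.48 = 3.711 m²
P = b + 2y√(1+z²) = 7.30 + 2×0.48×√(1+0.9²) = 8.592 m
R = A/P = 3.711/8.592 = 0.4320 m
Q = (1/n)·A·R^(2/3)·S^(1/2) = (1/0.025) × 3.711 × 0.4320^(2/3) × 0.0015^(1/2) = 3.286 m³/s

3.29 m³/s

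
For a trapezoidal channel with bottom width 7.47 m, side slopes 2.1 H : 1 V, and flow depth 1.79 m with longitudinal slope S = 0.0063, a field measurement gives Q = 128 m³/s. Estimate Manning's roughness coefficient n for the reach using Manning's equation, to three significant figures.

A = (b + z·y)·y = (7.47 + 2.1×1.79)×1.79 = 20.10 m²
P = b + 2y√(1+z²) = 7.47 + 2×1.79×√(1+2.1²) = 15.80 m
R = A/P = 20.10/15.80 = 1.272 m
n = (1/Q)·A·R^(2/3)·S^(1/2) = (1/128) × 20.10 × 1.174 × 0.07937 = 0.01464

0.0146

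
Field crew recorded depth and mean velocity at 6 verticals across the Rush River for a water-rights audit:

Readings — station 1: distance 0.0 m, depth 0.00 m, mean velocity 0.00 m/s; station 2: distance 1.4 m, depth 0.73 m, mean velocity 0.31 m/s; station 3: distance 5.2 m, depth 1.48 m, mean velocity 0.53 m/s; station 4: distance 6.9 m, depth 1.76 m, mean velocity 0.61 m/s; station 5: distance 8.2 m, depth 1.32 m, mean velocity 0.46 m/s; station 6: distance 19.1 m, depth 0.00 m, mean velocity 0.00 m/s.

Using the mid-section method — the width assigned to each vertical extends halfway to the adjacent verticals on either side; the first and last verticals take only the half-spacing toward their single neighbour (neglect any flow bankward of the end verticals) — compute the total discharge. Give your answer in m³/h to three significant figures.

29000 m³/h

w_2 = (5.2 − 0.0)/2 = 2.6 m; q_2 = 0.31 × 0.73 × 2.6 = 0.5884 m³/s
w_3 = (6.9 − 1.4)/2 = 2.75 m; q_3 = 0.53 × 1.48 × 2.75 = 2.157 m³/s
w_4 = (8.2 − 5.2)/2 = 1.5 m; q_4 = 0.61 × 1.76 × 1.5 = 1.610 m³/s
w_5 = (19.1 − 6.9)/2 = 6.1 m; q_5 = 0.46 × 1.32 × 6.1 = 3.704 m³/s
Stations 1, 6 contribute zero (depth or velocity is 0).
Q = Σ qᵢ = 8.060 m³/s
= 8.060 × 3600 = 29020 m³/h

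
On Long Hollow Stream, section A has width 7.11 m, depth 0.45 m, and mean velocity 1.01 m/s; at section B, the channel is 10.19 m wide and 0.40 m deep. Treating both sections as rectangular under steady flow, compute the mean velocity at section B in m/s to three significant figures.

Q = A₁V₁ = (7.11×0.45) × 1.01 = 3.231 m³/s
A₂ = 10.19 × 0.40 = 4.076 m²
V₂ = Q/A₂ = 3.231/4.076 = 0.7928 m/s

0.793 m/s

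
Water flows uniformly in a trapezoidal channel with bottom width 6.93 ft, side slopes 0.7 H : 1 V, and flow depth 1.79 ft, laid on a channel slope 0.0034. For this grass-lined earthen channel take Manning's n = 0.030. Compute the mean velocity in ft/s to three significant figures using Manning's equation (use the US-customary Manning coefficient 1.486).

A = (b + z·y)·y = (6.93 + 0.7×1.79)×1.79 = 14.65 ft²
P = b + 2y√(1+z²) = 6.93 + 2×1.79×√(1+0.7²) = 11.30 ft
R = A/P = 14.65/11.30 = 1.296 ft
Q = (1.486/n)·A·R^(2/3)·S^(1/2) = (1.486/0.030) × 14.65 × 1.296^(2/3) × 0.0034^(1/2) = 50.30 ft³/s
V = Q/A = 50.30/14.65 = 3.434 ft/s

3.43 ft/s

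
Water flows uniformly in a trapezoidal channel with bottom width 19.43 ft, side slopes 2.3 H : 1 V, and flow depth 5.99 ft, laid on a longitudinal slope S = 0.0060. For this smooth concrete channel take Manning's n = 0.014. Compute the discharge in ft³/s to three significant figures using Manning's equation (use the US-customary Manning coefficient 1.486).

A = (b + z·y)·y = (19.43 + 2.3×5.99)×5.99 = 198.9 ft²
P = b + 2y√(1+z²) = 19.43 + 2×5.99×√(1+2.3²) = 49.48 ft
R = A/P = 198.9/49.48 = 4.020 ft
Q = (1.486/n)·A·R^(2/3)·S^(1/2) = (1.486/0.014) × 198.9 × 4.020^(2/3) × 0.0060^(1/2) = 4135 ft³/s

4130 ft³/s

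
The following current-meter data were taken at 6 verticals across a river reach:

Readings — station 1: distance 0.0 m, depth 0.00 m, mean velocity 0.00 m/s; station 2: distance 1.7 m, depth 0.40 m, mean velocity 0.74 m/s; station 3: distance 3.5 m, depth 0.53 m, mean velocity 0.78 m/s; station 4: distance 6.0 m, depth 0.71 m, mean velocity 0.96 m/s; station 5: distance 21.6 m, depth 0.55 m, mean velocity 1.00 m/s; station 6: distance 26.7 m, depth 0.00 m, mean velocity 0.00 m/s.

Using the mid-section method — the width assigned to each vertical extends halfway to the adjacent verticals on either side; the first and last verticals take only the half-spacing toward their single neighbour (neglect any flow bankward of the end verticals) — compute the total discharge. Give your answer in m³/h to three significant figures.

47800 m³/h

w_2 = (3.5 − 0.0)/2 = 1.75 m; q_2 = 0.74 × 0.40 × 1.75 = 0.5180 m³/s
w_3 = (6.0 − 1.7)/2 = 2.15 m; q_3 = 0.78 × 0.53 × 2.15 = 0.8888 m³/s
w_4 = (21.6 − 3.5)/2 = 9.05 m; q_4 = 0.96 × 0.71 × 9.05 = 6.168 m³/s
w_5 = (26.7 − 6.0)/2 = 10.35 m; q_5 = 1.00 × 0.55 × 10.35 = 5.693 m³/s
Stations 1, 6 contribute zero (depth or velocity is 0).
Q = Σ qᵢ = 13.27 m³/s
= 13.27 × 3600 = 47760 m³/h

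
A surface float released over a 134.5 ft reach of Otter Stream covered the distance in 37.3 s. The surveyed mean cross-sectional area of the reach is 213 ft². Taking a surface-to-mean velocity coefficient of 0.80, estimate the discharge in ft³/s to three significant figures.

614 ft³/s

v_surface = L / t̄ = 134.5 / 37.3 = 3.606 ft/s
v_mean = 0.80 × 3.606 = 2.885 ft/s
Q = A × v_mean = 213 × 2.885 = 614.4 ft³/s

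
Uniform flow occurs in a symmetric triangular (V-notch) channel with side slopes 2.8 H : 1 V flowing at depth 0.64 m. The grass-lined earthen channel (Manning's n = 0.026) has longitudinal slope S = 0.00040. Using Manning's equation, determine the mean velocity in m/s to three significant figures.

A = z·y² = 2.8×0.64² = 1.147 m²
P = 2y√(1+z²) = 2×0.64×√(1+2.8²) = 3.806 m
R = A/P = 1.147/3.806 = 0.3014 m
Q = (1/n)·A·R^(2/3)·S^(1/2) = (1/0.026) × 1.147 × 0.3014^(2/3) × 0.00040^(1/2) = 0.3965 m³/s
V = Q/A = 0.3965/1.147 = 0.3458 m/s

0.346 m/s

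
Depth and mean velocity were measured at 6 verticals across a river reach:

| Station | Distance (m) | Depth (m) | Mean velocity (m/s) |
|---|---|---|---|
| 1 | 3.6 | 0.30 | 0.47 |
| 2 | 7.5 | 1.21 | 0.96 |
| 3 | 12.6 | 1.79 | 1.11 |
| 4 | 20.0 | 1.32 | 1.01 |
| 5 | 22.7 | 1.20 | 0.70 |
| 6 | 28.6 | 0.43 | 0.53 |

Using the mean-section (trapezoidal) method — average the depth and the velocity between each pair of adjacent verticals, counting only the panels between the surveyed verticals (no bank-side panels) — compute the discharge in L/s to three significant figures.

28100 L/s

Panel 1-2: Δb = 3.9 m, d̄ = (0.30+1.21)/2 = 0.755, v̄ = (0.47+0.96)/2 = 0.715 → q = 3.9×0.755×0.715 = 2.105 m³/s
Panel 2-3: Δb = 5.1 m, d̄ = (1.21+1.79)/2 = 1.5, v̄ = (0.96+1.11)/2 = 1.035 → q = 5.1×1.5×1.035 = 7.918 m³/s
Panel 3-4: Δb = 7.4 m, d̄ = (1.79+1.32)/2 = 1.555, v̄ = (1.11+1.01)/2 = 1.06 → q = 7.4×1.555×1.06 = 12.20 m³/s
Panel 4-5: Δb = 2.7 m, d̄ = (1.32+1.20)/2 = 1.26, v̄ = (1.01+0.70)/2 = 0.855 → q = 2.7×1.26×0.855 = 2.909 m³/s
Panel 5-6: Δb = 5.9 m, d̄ = (1.20+0.43)/2 = 0.815, v̄ = (0.70+0.53)/2 = 0.615 → q = 5.9×0.815×0.615 = 2.957 m³/s
Q = Σ q = 28.09 m³/s
= 28.09 × 1000 = 28090 L/s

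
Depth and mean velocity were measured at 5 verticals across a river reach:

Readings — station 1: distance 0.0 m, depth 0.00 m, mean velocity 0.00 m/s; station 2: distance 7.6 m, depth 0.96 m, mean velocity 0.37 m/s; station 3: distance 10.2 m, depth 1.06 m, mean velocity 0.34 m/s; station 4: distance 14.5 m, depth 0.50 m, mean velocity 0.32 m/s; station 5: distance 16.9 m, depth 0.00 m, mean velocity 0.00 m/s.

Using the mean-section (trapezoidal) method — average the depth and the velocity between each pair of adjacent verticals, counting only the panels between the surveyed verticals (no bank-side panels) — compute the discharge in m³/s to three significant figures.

Panel 1-2: Δb = 7.6 m, d̄ = (0.00+0.96)/2 = 0.48, v̄ = (0.00+0.37)/2 = 0.185 → q = 7.6×0.48×0.185 = 0.6749 m³/s
Panel 2-3: Δb = 2.6 m, d̄ = (0.96+1.06)/2 = 1.01, v̄ = (0.37+0.34)/2 = 0.355 → q = 2.6×1.01×0.355 = 0.9322 m³/s
Panel 3-4: Δb = 4.3 m, d̄ = (1.06+0.50)/2 = 0.78, v̄ = (0.34+0.32)/2 = 0.33 → q = 4.3×0.78×0.33 = 1.107 m³/s
Panel 4-5: Δb = 2.4 m, d̄ = (0.50+0.00)/2 = 0.25, v̄ = (0.32+0.00)/2 = 0.16 → q = 2.4×0.25×0.16 = 0.09600 m³/s
Q = Σ q = 2.810 m³/s

2.81 m³/s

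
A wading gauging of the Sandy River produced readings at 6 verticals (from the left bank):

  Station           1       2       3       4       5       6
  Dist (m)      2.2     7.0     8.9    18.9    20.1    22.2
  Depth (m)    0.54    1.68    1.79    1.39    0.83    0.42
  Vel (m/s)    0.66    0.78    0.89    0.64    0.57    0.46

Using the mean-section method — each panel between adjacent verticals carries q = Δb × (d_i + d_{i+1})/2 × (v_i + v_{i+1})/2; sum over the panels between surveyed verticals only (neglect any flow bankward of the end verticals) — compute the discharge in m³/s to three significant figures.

Panel 1-2: Δb = 4.8 m, d̄ = (0.54+1.68)/2 = 1.11, v̄ = (0.66+0.78)/2 = 0.72 → q = 4.8×1.11×0.72 = 3.836 m³/s
Panel 2-3: Δb = 1.9 m, d̄ = (1.68+1.79)/2 = 1.735, v̄ = (0.78+0.89)/2 = 0.835 → q = 1.9×1.735×0.835 = 2.753 m³/s
Panel 3-4: Δb = 10 m, d̄ = (1.79+1.39)/2 = 1.59, v̄ = (0.89+0.64)/2 = 0.765 → q = 10×1.59×0.765 = 12.16 m³/s
Panel 4-5: Δb = 1.2 m, d̄ = (1.39+0.83)/2 = 1.11, v̄ = (0.64+0.57)/2 = 0.605 → q = 1.2×1.11×0.605 = 0.8059 m³/s
Panel 5-6: Δb = 2.1 m, d̄ = (0.83+0.42)/2 = 0.625, v̄ = (0.57+0.46)/2 = 0.515 → q = 2.1×0.625×0.515 = 0.6759 m³/s
Q = Σ q = 20.23 m³/s

20.2 m³/s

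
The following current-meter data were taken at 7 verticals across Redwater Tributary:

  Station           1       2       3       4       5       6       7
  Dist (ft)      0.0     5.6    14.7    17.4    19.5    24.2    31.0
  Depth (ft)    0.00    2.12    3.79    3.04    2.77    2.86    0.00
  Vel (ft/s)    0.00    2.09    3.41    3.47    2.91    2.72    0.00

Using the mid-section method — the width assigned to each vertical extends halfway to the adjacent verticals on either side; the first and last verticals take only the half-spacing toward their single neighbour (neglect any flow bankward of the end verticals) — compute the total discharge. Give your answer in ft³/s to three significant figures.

w_2 = (14.7 − 0.0)/2 = 7.35 ft; q_2 = 2.09 × 2.12 × 7.35 = 32.57 ft³/s
w_3 = (17.4 − 5.6)/2 = 5.9 ft; q_3 = 3.41 × 3.79 × 5.9 = 76.25 ft³/s
w_4 = (19.5 − 14.7)/2 = 2.4 ft; q_4 = 3.47 × 3.04 × 2.4 = 25.32 ft³/s
w_5 = (24.2 − 17.4)/2 = 3.4 ft; q_5 = 2.91 × 2.77 × 3.4 = 27.41 ft³/s
w_6 = (31.0 − 19.5)/2 = 5.75 ft; q_6 = 2.72 × 2.86 × 5.75 = 44.73 ft³/s
Stations 1, 7 contribute zero (depth or velocity is 0).
Q = Σ qᵢ = 206.3 ft³/s

206 ft³/s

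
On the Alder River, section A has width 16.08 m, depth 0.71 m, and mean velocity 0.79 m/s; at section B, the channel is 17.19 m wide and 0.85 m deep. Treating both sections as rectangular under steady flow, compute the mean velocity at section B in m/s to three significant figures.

Q = A₁V₁ = (16.08×0.71) × 0.79 = 9.019 m³/s
A₂ = 17.19 × 0.85 = 14.61 m²
V₂ = Q/A₂ = 9.019/14.61 = 0.6173 m/s

0.617 m/s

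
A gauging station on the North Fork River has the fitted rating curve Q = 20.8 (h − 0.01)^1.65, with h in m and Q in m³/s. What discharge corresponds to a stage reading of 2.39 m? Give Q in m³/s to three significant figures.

Q = 20.8 × (2.39 − 0.01)^1.65 = 20.8 × 2.38^1.65 = 86.98 m³/s

87.0 m³/s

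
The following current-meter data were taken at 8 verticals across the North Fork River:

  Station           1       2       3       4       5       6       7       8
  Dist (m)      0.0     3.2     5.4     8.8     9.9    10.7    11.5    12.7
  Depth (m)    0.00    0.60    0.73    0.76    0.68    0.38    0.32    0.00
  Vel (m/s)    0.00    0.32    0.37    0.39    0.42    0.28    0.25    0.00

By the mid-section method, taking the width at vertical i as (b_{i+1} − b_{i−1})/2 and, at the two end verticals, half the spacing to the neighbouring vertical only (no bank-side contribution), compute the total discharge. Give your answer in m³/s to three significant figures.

2.38 m³/s

w_2 = (5.4 − 0.0)/2 = 2.7 m; q_2 = 0.32 × 0.60 × 2.7 = 0.5184 m³/s
w_3 = (8.8 − 3.2)/2 = 2.8 m; q_3 = 0.37 × 0.73 × 2.8 = 0.7563 m³/s
w_4 = (9.9 − 5.4)/2 = 2.25 m; q_4 = 0.39 × 0.76 × 2.25 = 0.6669 m³/s
w_5 = (10.7 − 8.8)/2 = 0.95 m; q_5 = 0.42 × 0.68 × 0.95 = 0.2713 m³/s
w_6 = (11.5 − 9.9)/2 = 0.8 m; q_6 = 0.28 × 0.38 × 0.8 = 0.08512 m³/s
w_7 = (12.7 − 10.7)/2 = 1 m; q_7 = 0.25 × 0.32 × 1 = 0.08000 m³/s
Stations 1, 8 contribute zero (depth or velocity is 0).
Q = Σ qᵢ = 2.378 m³/s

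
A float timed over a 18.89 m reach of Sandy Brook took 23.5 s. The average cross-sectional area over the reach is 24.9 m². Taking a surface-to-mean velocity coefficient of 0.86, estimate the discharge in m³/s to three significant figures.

17.2 m³/s

v_surface = L / t̄ = 18.89 / 23.5 = 0.8038 m/s
v_mean = 0.86 × 0.8038 = 0.6913 m/s
Q = A × v_mean = 24.9 × 0.6913 = 17.21 m³/s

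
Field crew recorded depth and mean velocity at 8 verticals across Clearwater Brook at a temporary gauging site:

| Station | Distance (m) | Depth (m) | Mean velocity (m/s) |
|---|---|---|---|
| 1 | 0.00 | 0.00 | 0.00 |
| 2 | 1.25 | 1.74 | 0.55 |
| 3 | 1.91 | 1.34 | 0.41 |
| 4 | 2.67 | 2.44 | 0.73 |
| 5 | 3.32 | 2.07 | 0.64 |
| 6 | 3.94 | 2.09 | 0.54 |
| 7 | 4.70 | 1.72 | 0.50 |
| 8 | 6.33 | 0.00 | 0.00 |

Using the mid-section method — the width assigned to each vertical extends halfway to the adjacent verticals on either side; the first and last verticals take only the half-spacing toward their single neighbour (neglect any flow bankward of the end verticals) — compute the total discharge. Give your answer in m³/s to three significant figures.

w_2 = (1.91 − 0.00)/2 = 0.955 m; q_2 = 0.55 × 1.74 × 0.955 = 0.9139 m³/s
w_3 = (2.67 − 1.25)/2 = 0.71 m; q_3 = 0.41 × 1.34 × 0.71 = 0.3901 m³/s
w_4 = (3.32 − 1.91)/2 = 0.705 m; q_4 = 0.73 × 2.44 × 0.705 = 1.256 m³/s
w_5 = (3.94 − 2.67)/2 = 0.635 m; q_5 = 0.64 × 2.07 × 0.635 = 0.8412 m³/s
w_6 = (4.70 − 3.32)/2 = 0.69 m; q_6 = 0.54 × 2.09 × 0.69 = 0.7787 m³/s
w_7 = (6.33 − 3.94)/2 = 1.195 m; q_7 = 0.50 × 1.72 × 1.195 = 1.028 m³/s
Stations 1, 8 contribute zero (depth or velocity is 0).
Q = Σ qᵢ = 5.207 m³/s

5.21 m³/s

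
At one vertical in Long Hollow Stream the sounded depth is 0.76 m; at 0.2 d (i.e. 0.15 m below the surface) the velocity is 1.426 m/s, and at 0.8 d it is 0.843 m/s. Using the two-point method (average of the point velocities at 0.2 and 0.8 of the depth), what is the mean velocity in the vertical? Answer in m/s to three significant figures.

v̄ = (1.426 + 0.843) / 2 = 1.135 m/s

1.13 m/s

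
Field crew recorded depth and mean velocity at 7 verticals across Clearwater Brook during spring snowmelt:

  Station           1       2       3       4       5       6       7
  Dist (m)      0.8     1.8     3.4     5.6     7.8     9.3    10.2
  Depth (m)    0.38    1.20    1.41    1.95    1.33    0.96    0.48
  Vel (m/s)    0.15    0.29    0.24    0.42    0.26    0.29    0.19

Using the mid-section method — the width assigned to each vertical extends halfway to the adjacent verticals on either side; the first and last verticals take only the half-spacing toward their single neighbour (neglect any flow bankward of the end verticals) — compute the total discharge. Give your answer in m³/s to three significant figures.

w_1 = (1.8 − 0.8)/2 = 0.5 m; q_1 = 0.15 × 0.38 × 0.5 = 0.02850 m³/s
w_2 = (3.4 − 0.8)/2 = 1.3 m; q_2 = 0.29 × 1.20 × 1.3 = 0.4524 m³/s
w_3 = (5.6 − 1.8)/2 = 1.9 m; q_3 = 0.24 × 1.41 × 1.9 = 0.6430 m³/s
w_4 = (7.8 − 3.4)/2 = 2.2 m; q_4 = 0.42 × 1.95 × 2.2 = 1.802 m³/s
w_5 = (9.3 − 5.6)/2 = 1.85 m; q_5 = 0.26 × 1.33 × 1.85 = 0.6397 m³/s
w_6 = (10.2 − 7.8)/2 = 1.2 m; q_6 = 0.29 × 0.96 × 1.2 = 0.3341 m³/s
w_7 = (10.2 − 9.3)/2 = 0.45 m; q_7 = 0.19 × 0.48 × 0.45 = 0.04104 m³/s
Q = Σ qᵢ = 3.941 m³/s

3.94 m³/s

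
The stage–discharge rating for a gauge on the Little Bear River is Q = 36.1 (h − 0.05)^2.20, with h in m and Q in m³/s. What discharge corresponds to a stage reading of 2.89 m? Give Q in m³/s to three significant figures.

Q = 36.1 × (2.89 − 0.05)^2.20 = 36.1 × 2.84^2.20 = 358.8 m³/s

359 m³/s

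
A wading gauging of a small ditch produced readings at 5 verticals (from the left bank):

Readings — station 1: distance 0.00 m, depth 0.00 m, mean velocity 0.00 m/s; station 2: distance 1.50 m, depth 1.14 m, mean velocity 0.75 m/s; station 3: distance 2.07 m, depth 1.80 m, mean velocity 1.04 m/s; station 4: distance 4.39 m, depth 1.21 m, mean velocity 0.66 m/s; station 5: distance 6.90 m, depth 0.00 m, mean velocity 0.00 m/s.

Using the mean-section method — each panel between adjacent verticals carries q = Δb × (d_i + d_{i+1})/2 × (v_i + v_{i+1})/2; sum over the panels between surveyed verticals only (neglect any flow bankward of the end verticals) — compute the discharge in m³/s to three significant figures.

Panel 1-2: Δb = 1.5 m, d̄ = (0.00+1.14)/2 = 0.57, v̄ = (0.00+0.75)/2 = 0.375 → q = 1.5×0.57×0.375 = 0.3206 m³/s
Panel 2-3: Δb = 0.57 m, d̄ = (1.14+1.80)/2 = 1.47, v̄ = (0.75+1.04)/2 = 0.895 → q = 0.57×1.47×0.895 = 0.7499 m³/s
Panel 3-4: Δb = 2.32 m, d̄ = (1.80+1.21)/2 = 1.505, v̄ = (1.04+0.66)/2 = 0.85 → q = 2.32×1.505×0.85 = 2.968 m³/s
Panel 4-5: Δb = 2.51 m, d̄ = (1.21+0.00)/2 = 0.605, v̄ = (0.66+0.00)/2 = 0.33 → q = 2.51×0.605×0.33 = 0.5011 m³/s
Q = Σ q = 4.540 m³/s

4.54 m³/s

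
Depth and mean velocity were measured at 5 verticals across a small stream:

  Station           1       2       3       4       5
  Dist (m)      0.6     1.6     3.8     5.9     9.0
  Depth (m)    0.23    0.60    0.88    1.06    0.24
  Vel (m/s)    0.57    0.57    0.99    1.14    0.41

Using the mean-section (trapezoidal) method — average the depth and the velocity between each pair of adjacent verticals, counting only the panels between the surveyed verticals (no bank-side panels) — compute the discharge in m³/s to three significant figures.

Panel 1-2: Δb = 1 m, d̄ = (0.23+0.60)/2 = 0.415, v̄ = (0.57+0.57)/2 = 0.57 → q = 1×0.415×0.57 = 0.2366 m³/s
Panel 2-3: Δb = 2.2 m, d̄ = (0.60+0.88)/2 = 0.74, v̄ = (0.57+0.99)/2 = 0.78 → q = 2.2×0.74×0.78 = 1.270 m³/s
Panel 3-4: Δb = 2.1 m, d̄ = (0.88+1.06)/2 = 0.97, v̄ = (0.99+1.14)/2 = 1.065 → q = 2.1×0.97×1.065 = 2.169 m³/s
Panel 4-5: Δb = 3.1 m, d̄ = (1.06+0.24)/2 = 0.65, v̄ = (1.14+0.41)/2 = 0.775 → q = 3.1×0.65×0.775 = 1.562 m³/s
Q = Σ q = 5.237 m³/s

5.24 m³/s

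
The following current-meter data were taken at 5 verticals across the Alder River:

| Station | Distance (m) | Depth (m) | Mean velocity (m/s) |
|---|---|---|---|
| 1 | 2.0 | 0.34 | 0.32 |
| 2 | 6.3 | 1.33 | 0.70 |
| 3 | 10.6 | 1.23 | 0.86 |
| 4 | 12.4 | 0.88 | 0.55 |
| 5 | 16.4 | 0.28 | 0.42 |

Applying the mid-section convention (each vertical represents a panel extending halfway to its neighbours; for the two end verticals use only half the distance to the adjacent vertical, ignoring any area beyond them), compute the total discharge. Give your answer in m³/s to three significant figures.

9.10 m³/s

w_1 = (6.3 − 2.0)/2 = 2.15 m; q_1 = 0.32 × 0.34 × 2.15 = 0.2339 m³/s
w_2 = (10.6 − 2.0)/2 = 4.3 m; q_2 = 0.70 × 1.33 × 4.3 = 4.003 m³/s
w_3 = (12.4 − 6.3)/2 = 3.05 m; q_3 = 0.86 × 1.23 × 3.05 = 3.226 m³/s
w_4 = (16.4 − 10.6)/2 = 2.9 m; q_4 = 0.55 × 0.88 × 2.9 = 1.404 m³/s
w_5 = (16.4 − 12.4)/2 = 2 m; q_5 = 0.42 × 0.28 × 2 = 0.2352 m³/s
Q = Σ qᵢ = 9.102 m³/s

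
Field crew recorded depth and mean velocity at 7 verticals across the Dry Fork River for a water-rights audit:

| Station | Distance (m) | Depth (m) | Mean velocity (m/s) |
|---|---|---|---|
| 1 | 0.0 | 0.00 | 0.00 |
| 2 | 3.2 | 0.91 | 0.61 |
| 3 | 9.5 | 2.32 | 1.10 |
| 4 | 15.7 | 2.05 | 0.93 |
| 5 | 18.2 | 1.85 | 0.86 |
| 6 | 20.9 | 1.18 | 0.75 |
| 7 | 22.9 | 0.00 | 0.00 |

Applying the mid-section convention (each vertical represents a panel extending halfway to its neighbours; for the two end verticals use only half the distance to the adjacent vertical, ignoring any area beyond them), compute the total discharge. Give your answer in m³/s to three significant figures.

w_2 = (9.5 − 0.0)/2 = 4.75 m; q_2 = 0.61 × 0.91 × 4.75 = 2.637 m³/s
w_3 = (15.7 − 3.2)/2 = 6.25 m; q_3 = 1.10 × 2.32 × 6.25 = 15.95 m³/s
w_4 = (18.2 − 9.5)/2 = 4.35 m; q_4 = 0.93 × 2.05 × 4.35 = 8.293 m³/s
w_5 = (20.9 − 15.7)/2 = 2.6 m; q_5 = 0.86 × 1.85 × 2.6 = 4.137 m³/s
w_6 = (22.9 − 18.2)/2 = 2.35 m; q_6 = 0.75 × 1.18 × 2.35 = 2.080 m³/s
Stations 1, 7 contribute zero (depth or velocity is 0).
Q = Σ qᵢ = 33.10 m³/s

33.1 m³/s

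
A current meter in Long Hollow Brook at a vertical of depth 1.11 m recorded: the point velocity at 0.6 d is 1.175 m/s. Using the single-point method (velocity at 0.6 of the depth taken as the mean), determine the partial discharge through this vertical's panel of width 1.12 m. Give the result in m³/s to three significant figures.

1.46 m³/s

v̄ = v₀.₆ = 1.175 m/s
q = v̄ × d × w = 1.175 × 1.11 × 1.12 = 1.461 m³/s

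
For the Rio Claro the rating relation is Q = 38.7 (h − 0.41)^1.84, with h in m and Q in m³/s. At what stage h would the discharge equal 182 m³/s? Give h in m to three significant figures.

h − h₀ = (Q/C)^(1/b) = (182/38.7)^(1/1.84) = 2.320 m
h = 0.41 + 2.320 = 2.730 m

2.73 m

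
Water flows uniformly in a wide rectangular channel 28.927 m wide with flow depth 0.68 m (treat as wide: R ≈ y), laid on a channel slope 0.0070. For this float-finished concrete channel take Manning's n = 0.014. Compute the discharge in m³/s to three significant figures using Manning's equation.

90.9 m³/s

A = b·y = 28.927 × 0.68 = 19.67 m²
Wide channel: R ≈ y = 0.68 m
Q = (1/n)·A·R^(2/3)·S^(1/2) = (1/0.014) × 19.67 × 0.6800^(2/3) × 0.0070^(1/2) = 90.90 m³/s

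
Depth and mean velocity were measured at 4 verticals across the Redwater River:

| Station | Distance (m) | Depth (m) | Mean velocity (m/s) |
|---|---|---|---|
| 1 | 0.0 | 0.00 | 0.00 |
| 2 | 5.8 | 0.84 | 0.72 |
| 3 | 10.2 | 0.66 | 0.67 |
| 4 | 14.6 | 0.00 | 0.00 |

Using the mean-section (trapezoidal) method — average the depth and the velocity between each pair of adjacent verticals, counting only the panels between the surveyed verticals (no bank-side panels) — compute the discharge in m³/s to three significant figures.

Panel 1-2: Δb = 5.8 m, d̄ = (0.00+0.84)/2 = 0.42, v̄ = (0.00+0.72)/2 = 0.36 → q = 5.8×0.42×0.36 = 0.8770 m³/s
Panel 2-3: Δb = 4.4 m, d̄ = (0.84+0.66)/2 = 0.75, v̄ = (0.72+0.67)/2 = 0.695 → q = 4.4×0.75×0.695 = 2.294 m³/s
Panel 3-4: Δb = 4.4 m, d̄ = (0.66+0.00)/2 = 0.33, v̄ = (0.67+0.00)/2 = 0.335 → q = 4.4×0.33×0.335 = 0.4864 m³/s
Q = Σ q = 3.657 m³/s

3.66 m³/s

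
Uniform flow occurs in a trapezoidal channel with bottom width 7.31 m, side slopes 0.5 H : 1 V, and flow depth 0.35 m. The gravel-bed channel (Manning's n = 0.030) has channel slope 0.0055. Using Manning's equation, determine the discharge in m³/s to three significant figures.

3.05 m³/s

A = (b + z·y)·y = (7.31 + 0.5×0.35)×0.35 = 2.620 m²
P = b + 2y√(1+z²) = 7.31 + 2×0.35×√(1+0.5²) = 8.093 m
R = A/P = 2.620/8.093 = 0.3237 m
Q = (1/n)·A·R^(2/3)·S^(1/2) = (1/0.030) × 2.620 × 0.3237^(2/3) × 0.0055^(1/2) = 3.053 m³/s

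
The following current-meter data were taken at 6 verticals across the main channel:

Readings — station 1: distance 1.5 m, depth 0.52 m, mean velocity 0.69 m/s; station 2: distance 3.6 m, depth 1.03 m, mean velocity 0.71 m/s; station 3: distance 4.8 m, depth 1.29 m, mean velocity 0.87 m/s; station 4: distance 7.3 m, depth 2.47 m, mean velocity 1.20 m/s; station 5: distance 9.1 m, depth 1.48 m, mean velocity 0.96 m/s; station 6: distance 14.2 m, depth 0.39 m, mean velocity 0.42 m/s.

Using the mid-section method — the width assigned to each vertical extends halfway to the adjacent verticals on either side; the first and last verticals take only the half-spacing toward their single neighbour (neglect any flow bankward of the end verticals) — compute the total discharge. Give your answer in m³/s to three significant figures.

15.4 m³/s

w_1 = (3.6 − 1.5)/2 = 1.05 m; q_1 = 0.69 × 0.52 × 1.05 = 0.3767 m³/s
w_2 = (4.8 − 1.5)/2 = 1.65 m; q_2 = 0.71 × 1.03 × 1.65 = 1.207 m³/s
w_3 = (7.3 − 3.6)/2 = 1.85 m; q_3 = 0.87 × 1.29 × 1.85 = 2.076 m³/s
w_4 = (9.1 − 4.8)/2 = 2.15 m; q_4 = 1.20 × 2.47 × 2.15 = 6.373 m³/s
w_5 = (14.2 − 7.3)/2 = 3.45 m; q_5 = 0.96 × 1.48 × 3.45 = 4.902 m³/s
w_6 = (14.2 − 9.1)/2 = 2.55 m; q_6 = 0.42 × 0.39 × 2.55 = 0.4177 m³/s
Q = Σ qᵢ = 15.35 m³/s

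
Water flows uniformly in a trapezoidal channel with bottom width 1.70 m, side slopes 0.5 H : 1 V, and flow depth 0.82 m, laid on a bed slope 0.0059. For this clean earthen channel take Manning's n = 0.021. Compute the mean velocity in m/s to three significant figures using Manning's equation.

2.27 m/s

A = (b + z·y)·y = (1.70 + 0.5×0.82)×0.82 = 1.730 m²
P = b + 2y√(1+z²) = 1.70 + 2×0.82×√(1+0.5²) = 3.534 m
R = A/P = 1.730/3.534 = 0.4896 m
Q = (1/n)·A·R^(2/3)·S^(1/2) = (1/0.021) × 1.730 × 0.4896^(2/3) × 0.0059^(1/2) = 3.931 m³/s
V = Q/A = 3.931/1.730 = 2.272 m/s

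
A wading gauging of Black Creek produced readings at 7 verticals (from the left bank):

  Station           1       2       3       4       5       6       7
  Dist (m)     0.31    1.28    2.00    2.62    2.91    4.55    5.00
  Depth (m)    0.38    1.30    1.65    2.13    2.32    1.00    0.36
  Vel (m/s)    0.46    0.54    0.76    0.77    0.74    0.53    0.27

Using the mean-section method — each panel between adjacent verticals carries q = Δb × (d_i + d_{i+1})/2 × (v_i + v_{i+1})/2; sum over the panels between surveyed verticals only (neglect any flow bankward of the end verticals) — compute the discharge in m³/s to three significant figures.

Panel 1-2: Δb = 0.97 m, d̄ = (0.38+1.30)/2 = 0.84, v̄ = (0.46+0.54)/2 = 0.5 → q = 0.97×0.84×0.5 = 0.4074 m³/s
Panel 2-3: Δb = 0.72 m, d̄ = (1.30+1.65)/2 = 1.475, v̄ = (0.54+0.76)/2 = 0.65 → q = 0.72×1.475×0.65 = 0.6903 m³/s
Panel 3-4: Δb = 0.62 m, d̄ = (1.65+2.13)/2 = 1.89, v̄ = (0.76+0.77)/2 = 0.765 → q = 0.62×1.89×0.765 = 0.8964 m³/s
Panel 4-5: Δb = 0.29 m, d̄ = (2.13+2.32)/2 = 2.225, v̄ = (0.77+0.74)/2 = 0.755 → q = 0.29×2.225×0.755 = 0.4872 m³/s
Panel 5-6: Δb = 1.64 m, d̄ = (2.32+1.00)/2 = 1.66, v̄ = (0.74+0.53)/2 = 0.635 → q = 1.64×1.66×0.635 = 1.729 m³/s
Panel 6-7: Δb = 0.45 m, d̄ = (1.00+0.36)/2 = 0.68, v̄ = (0.53+0.27)/2 = 0.4 → q = 0.45×0.68×0.4 = 0.1224 m³/s
Q = Σ q = 4.332 m³/s

4.33 m³/s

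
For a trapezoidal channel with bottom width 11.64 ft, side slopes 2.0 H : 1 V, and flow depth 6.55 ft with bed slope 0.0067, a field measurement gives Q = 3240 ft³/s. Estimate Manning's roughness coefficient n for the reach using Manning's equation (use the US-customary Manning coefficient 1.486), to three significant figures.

A = (b + z·y)·y = (11.64 + 2.0×6.55)×6.55 = 162.0 ft²
P = b + 2y√(1+z²) = 11.64 + 2×6.55×√(1+2.0²) = 40.93 ft
R = A/P = 162.0/40.93 = 3.959 ft
n = (1.486/Q)·A·R^(2/3)·S^(1/2) = (1.486/3240) × 162.0 × 2.503 × 0.08185 = 0.01522

0.0152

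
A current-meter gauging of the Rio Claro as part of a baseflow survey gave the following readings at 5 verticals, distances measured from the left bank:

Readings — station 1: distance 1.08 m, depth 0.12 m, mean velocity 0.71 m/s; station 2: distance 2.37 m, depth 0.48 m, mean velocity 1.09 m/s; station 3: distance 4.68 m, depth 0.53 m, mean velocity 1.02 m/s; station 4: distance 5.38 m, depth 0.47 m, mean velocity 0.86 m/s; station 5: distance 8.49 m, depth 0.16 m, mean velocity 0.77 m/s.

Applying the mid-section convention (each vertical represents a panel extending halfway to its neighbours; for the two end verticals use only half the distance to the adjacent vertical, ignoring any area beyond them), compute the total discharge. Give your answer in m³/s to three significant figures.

2.77 m³/s

w_1 = (2.37 − 1.08)/2 = 0.645 m; q_1 = 0.71 × 0.12 × 0.645 = 0.05495 m³/s
w_2 = (4.68 − 1.08)/2 = 1.8 m; q_2 = 1.09 × 0.48 × 1.8 = 0.9418 m³/s
w_3 = (5.38 − 2.37)/2 = 1.505 m; q_3 = 1.02 × 0.53 × 1.505 = 0.8136 m³/s
w_4 = (8.49 − 4.68)/2 = 1.905 m; q_4 = 0.86 × 0.47 × 1.905 = 0.7700 m³/s
w_5 = (8.49 − 5.38)/2 = 1.555 m; q_5 = 0.77 × 0.16 × 1.555 = 0.1916 m³/s
Q = Σ qᵢ = 2.772 m³/s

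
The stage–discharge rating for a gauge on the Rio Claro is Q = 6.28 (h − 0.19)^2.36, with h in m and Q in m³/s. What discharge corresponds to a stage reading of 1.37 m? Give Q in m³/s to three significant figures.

Q = 6.28 × (1.37 − 0.19)^2.36 = 6.28 × 1.18^2.36 = 9.281 m³/s

9.28 m³/s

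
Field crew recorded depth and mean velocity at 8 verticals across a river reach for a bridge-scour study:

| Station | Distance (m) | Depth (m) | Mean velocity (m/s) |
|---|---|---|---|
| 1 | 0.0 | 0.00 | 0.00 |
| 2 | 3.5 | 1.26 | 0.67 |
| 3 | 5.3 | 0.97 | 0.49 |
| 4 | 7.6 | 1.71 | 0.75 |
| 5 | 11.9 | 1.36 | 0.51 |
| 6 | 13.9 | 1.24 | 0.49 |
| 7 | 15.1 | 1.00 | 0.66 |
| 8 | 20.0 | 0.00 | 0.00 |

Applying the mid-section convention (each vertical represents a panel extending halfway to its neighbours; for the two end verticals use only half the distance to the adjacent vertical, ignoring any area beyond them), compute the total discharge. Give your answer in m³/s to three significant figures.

w_2 = (5.3 − 0.0)/2 = 2.65 m; q_2 = 0.67 × 1.26 × 2.65 = 2.237 m³/s
w_3 = (7.6 − 3.5)/2 = 2.05 m; q_3 = 0.49 × 0.97 × 2.05 = 0.9744 m³/s
w_4 = (11.9 − 5.3)/2 = 3.3 m; q_4 = 0.75 × 1.71 × 3.3 = 4.232 m³/s
w_5 = (13.9 − 7.6)/2 = 3.15 m; q_5 = 0.51 × 1.36 × 3.15 = 2.185 m³/s
w_6 = (15.1 − 11.9)/2 = 1.6 m; q_6 = 0.49 × 1.24 × 1.6 = 0.9722 m³/s
w_7 = (20.0 − 13.9)/2 = 3.05 m; q_7 = 0.66 × 1.00 × 3.05 = 2.013 m³/s
Stations 1, 8 contribute zero (depth or velocity is 0).
Q = Σ qᵢ = 12.61 m³/s

12.6 m³/s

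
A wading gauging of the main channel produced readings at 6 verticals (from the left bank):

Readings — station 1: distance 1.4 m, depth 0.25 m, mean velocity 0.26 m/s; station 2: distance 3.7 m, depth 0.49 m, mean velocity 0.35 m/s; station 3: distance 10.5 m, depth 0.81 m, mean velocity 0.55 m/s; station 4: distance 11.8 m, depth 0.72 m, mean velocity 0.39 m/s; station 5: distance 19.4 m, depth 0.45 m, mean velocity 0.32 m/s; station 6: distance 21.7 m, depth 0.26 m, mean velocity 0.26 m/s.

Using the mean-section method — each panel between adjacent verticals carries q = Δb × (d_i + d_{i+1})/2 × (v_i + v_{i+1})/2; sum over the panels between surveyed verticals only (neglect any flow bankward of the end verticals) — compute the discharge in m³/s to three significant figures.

Panel 1-2: Δb = 2.3 m, d̄ = (0.25+0.49)/2 = 0.37, v̄ = (0.26+0.35)/2 = 0.305 → q = 2.3×0.37×0.305 = 0.2596 m³/s
Panel 2-3: Δb = 6.8 m, d̄ = (0.49+0.81)/2 = 0.65, v̄ = (0.35+0.55)/2 = 0.45 → q = 6.8×0.65×0.45 = 1.989 m³/s
Panel 3-4: Δb = 1.3 m, d̄ = (0.81+0.72)/2 = 0.765, v̄ = (0.55+0.39)/2 = 0.47 → q = 1.3×0.765×0.47 = 0.4674 m³/s
Panel 4-5: Δb = 7.6 m, d̄ = (0.72+0.45)/2 = 0.585, v̄ = (0.39+0.32)/2 = 0.355 → q = 7.6×0.585×0.355 = 1.578 m³/s
Panel 5-6: Δb = 2.3 m, d̄ = (0.45+0.26)/2 = 0.355, v̄ = (0.32+0.26)/2 = 0.29 → q = 2.3×0.355×0.29 = 0.2368 m³/s
Q = Σ q = 4.531 m³/s

4.53 m³/s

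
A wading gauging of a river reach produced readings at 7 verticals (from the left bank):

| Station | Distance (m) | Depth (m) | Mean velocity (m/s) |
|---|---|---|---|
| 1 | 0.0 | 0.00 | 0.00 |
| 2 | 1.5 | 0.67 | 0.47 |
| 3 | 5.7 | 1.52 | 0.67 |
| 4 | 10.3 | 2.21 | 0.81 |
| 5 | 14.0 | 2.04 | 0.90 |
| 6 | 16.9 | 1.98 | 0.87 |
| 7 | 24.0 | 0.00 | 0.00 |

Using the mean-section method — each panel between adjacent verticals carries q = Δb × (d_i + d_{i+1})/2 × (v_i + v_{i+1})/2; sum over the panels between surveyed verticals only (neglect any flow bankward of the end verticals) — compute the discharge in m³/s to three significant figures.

24.0 m³/s

Panel 1-2: Δb = 1.5 m, d̄ = (0.00+0.67)/2 = 0.335, v̄ = (0.00+0.47)/2 = 0.235 → q = 1.5×0.335×0.235 = 0.1181 m³/s
Panel 2-3: Δb = 4.2 m, d̄ = (0.67+1.52)/2 = 1.095, v̄ = (0.47+0.67)/2 = 0.57 → q = 4.2×1.095×0.57 = 2.621 m³/s
Panel 3-4: Δb = 4.6 m, d̄ = (1.52+2.21)/2 = 1.865, v̄ = (0.67+0.81)/2 = 0.74 → q = 4.6×1.865×0.74 = 6.348 m³/s
Panel 4-5: Δb = 3.7 m, d̄ = (2.21+2.04)/2 = 2.125, v̄ = (0.81+0.90)/2 = 0.855 → q = 3.7×2.125×0.855 = 6.722 m³/s
Panel 5-6: Δb = 2.9 m, d̄ = (2.04+1.98)/2 = 2.01, v̄ = (0.90+0.87)/2 = 0.885 → q = 2.9×2.01×0.885 = 5.159 m³/s
Panel 6-7: Δb = 7.1 m, d̄ = (1.98+0.00)/2 = 0.99, v̄ = (0.87+0.00)/2 = 0.435 → q = 7.1×0.99×0.435 = 3.058 m³/s
Q = Σ q = 24.03 m³/s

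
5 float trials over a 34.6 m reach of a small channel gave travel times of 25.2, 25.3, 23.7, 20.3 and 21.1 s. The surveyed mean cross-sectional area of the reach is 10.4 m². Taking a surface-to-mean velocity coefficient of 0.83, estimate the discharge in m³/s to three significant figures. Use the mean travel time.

t̄ = (25.2 + 25.3 + 23.7 + 20.3 + 21.1) / 5 = 23.12 s
v_surface = L / t̄ = 34.6 / 23.12 = 1.497 m/s
v_mean = 0.83 × 1.497 = 1.242 m/s
Q = A × v_mean = 10.4 × 1.242 = 12.92 m³/s

12.9 m³/s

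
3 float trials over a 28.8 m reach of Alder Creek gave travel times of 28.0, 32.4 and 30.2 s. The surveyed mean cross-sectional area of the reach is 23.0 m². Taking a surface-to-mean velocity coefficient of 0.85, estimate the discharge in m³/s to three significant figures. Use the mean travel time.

18.6 m³/s

t̄ = (28.0 + 32.4 + 30.2) / 3 = 30.2 s
v_surface = L / t̄ = 28.8 / 30.2 = 0.9536 m/s
v_mean = 0.85 × 0.9536 = 0.8106 m/s
Q = A × v_mean = 23.0 × 0.8106 = 18.64 m³/s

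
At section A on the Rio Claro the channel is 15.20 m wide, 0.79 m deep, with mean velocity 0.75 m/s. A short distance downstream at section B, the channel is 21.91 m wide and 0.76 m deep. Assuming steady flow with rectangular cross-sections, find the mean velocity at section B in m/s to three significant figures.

Q = A₁V₁ = (15.20×0.79) × 0.75 = 9.006 m³/s
A₂ = 21.91 × 0.76 = 16.65 m²
V₂ = Q/A₂ = 9.006/16.65 = 0.5408 m/s

0.541 m/s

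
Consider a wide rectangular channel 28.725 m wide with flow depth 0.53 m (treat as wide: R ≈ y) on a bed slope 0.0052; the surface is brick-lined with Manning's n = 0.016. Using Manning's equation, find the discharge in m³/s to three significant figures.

A = b·y = 28.725 × 0.53 = 15.22 m²
Wide channel: R ≈ y = 0.53 m
Q = (1/n)·A·R^(2/3)·S^(1/2) = (1/0.016) × 15.22 × 0.5300^(2/3) × 0.0052^(1/2) = 44.94 m³/s

44.9 m³/s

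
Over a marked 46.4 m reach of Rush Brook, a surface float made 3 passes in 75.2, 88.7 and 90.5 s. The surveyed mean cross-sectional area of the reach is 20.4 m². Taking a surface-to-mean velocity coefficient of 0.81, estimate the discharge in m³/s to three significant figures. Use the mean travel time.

9.04 m³/s

t̄ = (75.2 + 88.7 + 90.5) / 3 = 84.8 s
v_surface = L / t̄ = 46.4 / 84.8 = 0.5472 m/s
v_mean = 0.81 × 0.5472 = 0.4432 m/s
Q = A × v_mean = 20.4 × 0.4432 = 9.041 m³/s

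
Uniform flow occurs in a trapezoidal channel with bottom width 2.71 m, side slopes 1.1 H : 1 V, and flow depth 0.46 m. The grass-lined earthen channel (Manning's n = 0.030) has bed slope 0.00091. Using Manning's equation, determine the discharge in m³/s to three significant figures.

0.757 m³/s

A = (b + z·y)·y = (2.71 + 1.1×0.46)×0.46 = 1.479 m²
P = b + 2y√(1+z²) = 2.71 + 2×0.46×√(1+1.1²) = 4.078 m
R = A/P = 1.479/4.078 = 0.3628 m
Q = (1/n)·A·R^(2/3)·S^(1/2) = (1/0.030) × 1.479 × 0.3628^(2/3) × 0.00091^(1/2) = 0.7567 m³/s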